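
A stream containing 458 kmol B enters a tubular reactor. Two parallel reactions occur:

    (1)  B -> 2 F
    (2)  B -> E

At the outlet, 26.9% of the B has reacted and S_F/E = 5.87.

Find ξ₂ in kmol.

Conversion of B: B consumed = 0.269 × 458 = 123.2 kmol = 1ξ₁ + 1ξ₂.
Selectivity: 2ξ₁ / (1ξ₂) = 5.87 → ξ₁ = 2.935 ξ₂.
Substitute: (1·2.935 + 1) ξ₂ = 123.2 → ξ₂ = 31.31 kmol, ξ₁ = 91.89 kmol.
Outlet amounts (n = n₀ + Σ ν·ξ):
  B: 458 − 1(91.89) − 1(31.31) = 334.8
  F: 0 + 2(91.89) = 183.8
  E: 0 + 1(31.31) = 31.31

ξ₂ = 31.3 kmol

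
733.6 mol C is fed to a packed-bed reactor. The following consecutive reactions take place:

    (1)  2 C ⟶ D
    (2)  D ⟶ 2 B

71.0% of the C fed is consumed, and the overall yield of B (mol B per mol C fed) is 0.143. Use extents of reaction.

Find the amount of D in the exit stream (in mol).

Conversion of C: C consumed = 2ξ₁ = 0.71 × 733.6 → ξ₁ = 260.4 mol.
Yield of B: 2ξ₂ / 733.6 = 0.143 → ξ₂ = 52.45 mol.
Outlet amounts (n = n₀ + Σ ν·ξ):
  C: 733.6 − 2(260.4) = 212.7
  D: 0 + 1(260.4) − 1(52.45) = 208
  B: 0 + 2(52.45) = 104.9

208 mol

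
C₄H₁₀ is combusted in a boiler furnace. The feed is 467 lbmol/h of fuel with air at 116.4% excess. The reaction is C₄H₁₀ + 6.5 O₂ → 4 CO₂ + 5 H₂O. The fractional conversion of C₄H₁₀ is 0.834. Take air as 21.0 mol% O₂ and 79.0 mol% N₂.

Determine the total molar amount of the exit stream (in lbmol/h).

Stoichiometric O₂ = 6.5 × 467 = 3036 lbmol/h; O₂ fed = 3036 × 2.164 = 6569 lbmol/h.
N₂ fed = 6569 × 79/21 = 24710 lbmol/h.
Fuel reacted = 0.834 × 467 → ξ = 389.5 lbmol/h.
Outlet (n = n₀ + ν ξ):
  C₄H₁₀: 467 − 1(389.5) = 77.52
  O₂: 6569 − 6.5(389.5) = 4037
  N₂: 24710 (inert)
  CO₂: 0 + 4(389.5) = 1558
  H₂O: 0 + 5(389.5) = 1947
Total out = 77.52 + 4037 + 24710 + 1558 + 1947 = 32330 lbmol/h.

32300 lbmol/h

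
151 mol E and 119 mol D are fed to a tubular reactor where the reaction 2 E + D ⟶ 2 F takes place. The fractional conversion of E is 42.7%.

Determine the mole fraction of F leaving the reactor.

E reacted = 0.427 × 151 = 64.48 mol; ν_E = −2, so ξ = 64.48/2 = 32.24 mol.
Outlet amounts (n = n₀ + ν ξ):
  E: 151 − 2(32.24) = 86.52
  D: 119 − 1(32.24) = 86.76
  F: 0 + 2(32.24) = 64.48
Total out = 237.8 mol; y_F = 64.48 / 237.8 = 0.2712.

0.271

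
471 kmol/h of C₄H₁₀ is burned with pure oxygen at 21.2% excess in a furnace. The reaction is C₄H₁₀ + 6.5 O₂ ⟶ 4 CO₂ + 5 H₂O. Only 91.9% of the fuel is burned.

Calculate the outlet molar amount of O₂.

897 kmol/h

Stoichiometric O₂ = 6.5 × 471 = 3062 kmol/h; O₂ fed = 3062 × 1.212 = 3711 kmol/h.
Fuel reacted = 0.919 × 471 → ξ = 432.8 kmol/h.
Outlet (n = n₀ + ν ξ):
  C₄H₁₀: 471 − 1(432.8) = 38.15
  O₂: 3711 − 6.5(432.8) = 897
  CO₂: 0 + 4(432.8) = 1731
  H₂O: 0 + 5(432.8) = 2164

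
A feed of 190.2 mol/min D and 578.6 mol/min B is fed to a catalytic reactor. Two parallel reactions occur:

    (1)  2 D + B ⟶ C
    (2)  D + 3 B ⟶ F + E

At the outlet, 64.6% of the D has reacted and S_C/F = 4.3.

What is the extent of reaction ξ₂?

ξ₂ = 12.8 mol/min

Conversion of D: D consumed = 0.646 × 190.2 = 122.9 mol/min = 2ξ₁ + 1ξ₂.
Selectivity: 1ξ₁ / (1ξ₂) = 4.3 → ξ₁ = 4.3 ξ₂.
Substitute: (2·4.3 + 1) ξ₂ = 122.9 → ξ₂ = 12.8 mol/min, ξ₁ = 55.04 mol/min.
Outlet amounts (n = n₀ + Σ ν·ξ):
  D: 190.2 − 2(55.04) − 1(12.8) = 67.33
  B: 578.6 − 1(55.04) − 3(12.8) = 485.2
  C: 0 + 1(55.04) = 55.04
  F: 0 + 1(12.8) = 12.8
  E: 0 + 1(12.8) = 12.8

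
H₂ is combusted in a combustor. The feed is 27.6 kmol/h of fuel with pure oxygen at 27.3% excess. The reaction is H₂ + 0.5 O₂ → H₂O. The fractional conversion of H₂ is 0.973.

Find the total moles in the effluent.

Stoichiometric O₂ = 0.5 × 27.6 = 13.8 kmol/h; O₂ fed = 13.8 × 1.273 = 17.57 kmol/h.
Fuel reacted = 0.973 × 27.6 → ξ = 26.85 kmol/h.
Outlet (n = n₀ + ν ξ):
  H₂: 27.6 − 1(26.85) = 0.7452
  O₂: 17.57 − 0.5(26.85) = 4.14
  H₂O: 0 + 1(26.85) = 26.85
Total out = 0.7452 + 4.14 + 26.85 = 31.74 kmol/h.

31.7 kmol/h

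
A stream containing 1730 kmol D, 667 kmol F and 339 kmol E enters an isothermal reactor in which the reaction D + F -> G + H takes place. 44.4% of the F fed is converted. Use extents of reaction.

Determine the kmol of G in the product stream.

296 kmol

F reacted = 0.444 × 667 = 296.1 kmol; ν_F = −1, so ξ = 296.1/1 = 296.1 kmol.
Outlet amounts (n = n₀ + ν ξ):
  D: 1730 − 1(296.1) = 1434
  F: 667 − 1(296.1) = 370.9
  G: 0 + 1(296.1) = 296.1
  H: 0 + 1(296.1) = 296.1
  E: 339 (inert)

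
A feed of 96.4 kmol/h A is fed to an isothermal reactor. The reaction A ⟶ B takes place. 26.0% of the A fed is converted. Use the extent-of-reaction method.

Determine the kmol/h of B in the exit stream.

A reacted = 0.26 × 96.4 = 25.06 kmol/h; ν_A = −1, so ξ = 25.06/1 = 25.06 kmol/h.
Outlet amounts (n = n₀ + ν ξ):
  A: 96.4 − 1(25.06) = 71.34
  B: 0 + 1(25.06) = 25.06

25.1 kmol/h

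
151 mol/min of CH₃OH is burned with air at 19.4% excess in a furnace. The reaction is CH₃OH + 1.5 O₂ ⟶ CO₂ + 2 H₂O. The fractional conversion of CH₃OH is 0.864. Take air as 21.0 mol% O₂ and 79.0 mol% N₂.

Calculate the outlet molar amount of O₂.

Stoichiometric O₂ = 1.5 × 151 = 226.5 mol/min; O₂ fed = 226.5 × 1.194 = 270.4 mol/min.
N₂ fed = 270.4 × 79/21 = 1017 mol/min.
Fuel reacted = 0.864 × 151 → ξ = 130.5 mol/min.
Outlet (n = n₀ + ν ξ):
  CH₃OH: 151 − 1(130.5) = 20.54
  O₂: 270.4 − 1.5(130.5) = 74.74
  N₂: 1017 (inert)
  CO₂: 0 + 1(130.5) = 130.5
  H₂O: 0 + 2(130.5) = 260.9

74.7 mol/min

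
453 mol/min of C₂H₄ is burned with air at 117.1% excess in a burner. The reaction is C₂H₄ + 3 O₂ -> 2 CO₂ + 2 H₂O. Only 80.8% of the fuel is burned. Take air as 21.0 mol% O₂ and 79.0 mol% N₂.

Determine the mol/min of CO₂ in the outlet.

Stoichiometric O₂ = 3 × 453 = 1359 mol/min; O₂ fed = 1359 × 2.171 = 2950 mol/min.
N₂ fed = 2950 × 79/21 = 11100 mol/min.
Fuel reacted = 0.808 × 453 → ξ = 366 mol/min.
Outlet (n = n₀ + ν ξ):
  C₂H₄: 453 − 1(366) = 86.98
  O₂: 2950 − 3(366) = 1852
  N₂: 11100 (inert)
  CO₂: 0 + 2(366) = 732
  H₂O: 0 + 2(366) = 732

732 mol/min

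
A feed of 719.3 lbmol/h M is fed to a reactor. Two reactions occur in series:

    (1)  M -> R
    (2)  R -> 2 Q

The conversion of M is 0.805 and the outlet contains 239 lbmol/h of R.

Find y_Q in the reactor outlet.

0.642

Conversion of M: M consumed = 1ξ₁ = 0.805 × 719.3 → ξ₁ = 579 lbmol/h.
R balance: n_R = 0 + 1ξ₁ − 1ξ₂ = 239 → ξ₂ = (1·579 − 239)/1 = 340 lbmol/h.
Outlet amounts (n = n₀ + Σ ν·ξ):
  M: 719.3 − 1(579) = 140.3
  R: 0 + 1(579) − 1(340) = 239
  Q: 0 + 2(340) = 680.1
Total out = 1059 lbmol/h; y_Q = 680.1 / 1059 = 0.642.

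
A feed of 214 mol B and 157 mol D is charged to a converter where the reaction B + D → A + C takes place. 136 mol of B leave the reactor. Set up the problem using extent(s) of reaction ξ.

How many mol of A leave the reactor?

78 mol

For B: n = n₀ − 1ξ → 136 = 214 − 1ξ, giving ξ = 78 mol.
Outlet amounts (n = n₀ + ν ξ):
  B: 214 − 1(78) = 136
  D: 157 − 1(78) = 79
  A: 0 + 1(78) = 78
  C: 0 + 1(78) = 78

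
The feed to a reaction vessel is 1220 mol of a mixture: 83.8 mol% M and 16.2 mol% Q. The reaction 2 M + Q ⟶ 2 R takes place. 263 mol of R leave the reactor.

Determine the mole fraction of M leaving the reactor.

0.698

For R: n = n₀ + 2ξ → 263 = 0 + 2ξ, giving ξ = 131.5 mol.
Outlet amounts (n = n₀ + ν ξ):
  M: 1022 − 2(131.5) = 759.4
  Q: 197.6 − 1(131.5) = 66.14
  R: 0 + 2(131.5) = 263
Total out = 1088 mol; y_M = 759.4 / 1088 = 0.6976.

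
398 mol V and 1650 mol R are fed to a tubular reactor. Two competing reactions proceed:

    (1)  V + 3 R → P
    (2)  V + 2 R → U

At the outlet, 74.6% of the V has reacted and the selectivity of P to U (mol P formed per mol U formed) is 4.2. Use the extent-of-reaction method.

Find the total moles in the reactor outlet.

Conversion of V: V consumed = 0.746 × 398 = 296.9 mol = 1ξ₁ + 1ξ₂.
Selectivity: 1ξ₁ / (1ξ₂) = 4.2 → ξ₁ = 4.2 ξ₂.
Substitute: (1·4.2 + 1) ξ₂ = 296.9 → ξ₂ = 57.1 mol, ξ₁ = 239.8 mol.
Outlet amounts (n = n₀ + Σ ν·ξ):
  V: 398 − 1(239.8) − 1(57.1) = 101.1
  R: 1650 − 3(239.8) − 2(57.1) = 816.4
  P: 0 + 1(239.8) = 239.8
  U: 0 + 1(57.1) = 57.1
Total out = 101.1 + 816.4 + 239.8 + 57.1 = 1214 mol.

1210 mol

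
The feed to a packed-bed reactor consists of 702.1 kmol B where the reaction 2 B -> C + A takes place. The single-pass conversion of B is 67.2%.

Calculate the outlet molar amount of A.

B reacted = 0.672 × 702.1 = 471.8 kmol; ν_B = −2, so ξ = 471.8/2 = 235.9 kmol.
Outlet amounts (n = n₀ + ν ξ):
  B: 702.1 − 2(235.9) = 230.3
  C: 0 + 1(235.9) = 235.9
  A: 0 + 1(235.9) = 235.9

236 kmol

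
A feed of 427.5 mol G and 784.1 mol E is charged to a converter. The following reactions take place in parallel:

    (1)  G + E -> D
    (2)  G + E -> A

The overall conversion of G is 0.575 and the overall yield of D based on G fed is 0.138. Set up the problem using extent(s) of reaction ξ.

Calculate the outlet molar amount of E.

538 mol

Yield of D: 1ξ₁ / 427.5 = 0.138 → ξ₁ = 59 mol.
Conversion of G: 1ξ₁ + 1ξ₂ = 0.575 × 427.5 = 245.8 → ξ₂ = 186.8 mol.
Outlet amounts (n = n₀ + Σ ν·ξ):
  G: 427.5 − 1(59) − 1(186.8) = 181.7
  E: 784.1 − 1(59) − 1(186.8) = 538.3
  D: 0 + 1(59) = 59
  A: 0 + 1(186.8) = 186.8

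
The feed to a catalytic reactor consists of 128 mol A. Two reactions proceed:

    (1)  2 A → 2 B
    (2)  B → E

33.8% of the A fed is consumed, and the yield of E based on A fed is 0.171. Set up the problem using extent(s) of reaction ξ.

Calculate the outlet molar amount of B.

Conversion of A: A consumed = 2ξ₁ = 0.338 × 128 → ξ₁ = 21.63 mol.
Yield of E: 1ξ₂ / 128 = 0.171 → ξ₂ = 21.89 mol.
Outlet amounts (n = n₀ + Σ ν·ξ):
  A: 128 − 2(21.63) = 84.74
  B: 0 + 2(21.63) − 1(21.89) = 21.38
  E: 0 + 1(21.89) = 21.89

21.4 mol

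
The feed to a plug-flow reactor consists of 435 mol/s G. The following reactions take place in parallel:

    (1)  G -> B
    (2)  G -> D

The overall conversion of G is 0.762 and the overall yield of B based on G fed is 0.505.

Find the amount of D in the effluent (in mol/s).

Yield of B: 1ξ₁ / 435 = 0.505 → ξ₁ = 219.7 mol/s.
Conversion of G: 1ξ₁ + 1ξ₂ = 0.762 × 435 = 331.5 → ξ₂ = 111.8 mol/s.
Outlet amounts (n = n₀ + Σ ν·ξ):
  G: 435 − 1(219.7) − 1(111.8) = 103.5
  B: 0 + 1(219.7) = 219.7
  D: 0 + 1(111.8) = 111.8

112 mol/s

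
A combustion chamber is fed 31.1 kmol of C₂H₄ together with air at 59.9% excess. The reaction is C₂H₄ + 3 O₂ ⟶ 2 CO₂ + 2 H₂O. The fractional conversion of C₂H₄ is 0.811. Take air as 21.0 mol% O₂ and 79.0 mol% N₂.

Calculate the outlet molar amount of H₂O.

Stoichiometric O₂ = 3 × 31.1 = 93.3 kmol; O₂ fed = 93.3 × 1.599 = 149.2 kmol.
N₂ fed = 149.2 × 79/21 = 561.2 kmol.
Fuel reacted = 0.811 × 31.1 → ξ = 25.22 kmol.
Outlet (n = n₀ + ν ξ):
  C₂H₄: 31.1 − 1(25.22) = 5.878
  O₂: 149.2 − 3(25.22) = 73.52
  N₂: 561.2 (inert)
  CO₂: 0 + 2(25.22) = 50.44
  H₂O: 0 + 2(25.22) = 50.44

50.4 kmol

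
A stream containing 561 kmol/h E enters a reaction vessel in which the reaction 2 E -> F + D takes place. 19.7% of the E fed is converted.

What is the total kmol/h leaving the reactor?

E reacted = 0.197 × 561 = 110.5 kmol/h; ν_E = −2, so ξ = 110.5/2 = 55.26 kmol/h.
Outlet amounts (n = n₀ + ν ξ):
  E: 561 − 2(55.26) = 450.5
  F: 0 + 1(55.26) = 55.26
  D: 0 + 1(55.26) = 55.26
Total out = 450.5 + 55.26 + 55.26 = 561 kmol/h.

561 kmol/h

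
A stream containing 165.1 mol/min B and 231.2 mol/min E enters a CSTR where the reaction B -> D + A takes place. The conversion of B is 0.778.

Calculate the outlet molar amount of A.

128 mol/min

B reacted = 0.778 × 165.1 = 128.4 mol/min; ν_B = −1, so ξ = 128.4/1 = 128.4 mol/min.
Outlet amounts (n = n₀ + ν ξ):
  B: 165.1 − 1(128.4) = 36.65
  D: 0 + 1(128.4) = 128.4
  A: 0 + 1(128.4) = 128.4
  E: 231.2 (inert)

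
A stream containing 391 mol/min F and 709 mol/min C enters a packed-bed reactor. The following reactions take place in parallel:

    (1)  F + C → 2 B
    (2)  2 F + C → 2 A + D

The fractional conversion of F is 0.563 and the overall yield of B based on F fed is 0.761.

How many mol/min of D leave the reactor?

Yield of B: 2ξ₁ / 391 = 0.761 → ξ₁ = 148.8 mol/min.
Conversion of F: 1ξ₁ + 2ξ₂ = 0.563 × 391 = 220.1 → ξ₂ = 35.68 mol/min.
Outlet amounts (n = n₀ + Σ ν·ξ):
  F: 391 − 1(148.8) − 2(35.68) = 170.9
  C: 709 − 1(148.8) − 1(35.68) = 524.5
  B: 0 + 2(148.8) = 297.6
  A: 0 + 2(35.68) = 71.36
  D: 0 + 1(35.68) = 35.68

35.7 mol/min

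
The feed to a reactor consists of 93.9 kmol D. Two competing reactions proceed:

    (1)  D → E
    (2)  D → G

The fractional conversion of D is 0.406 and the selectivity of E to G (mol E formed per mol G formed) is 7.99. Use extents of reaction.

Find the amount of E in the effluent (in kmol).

Conversion of D: D consumed = 0.406 × 93.9 = 38.12 kmol = 1ξ₁ + 1ξ₂.
Selectivity: 1ξ₁ / (1ξ₂) = 7.99 → ξ₁ = 7.99 ξ₂.
Substitute: (1·7.99 + 1) ξ₂ = 38.12 → ξ₂ = 4.241 kmol, ξ₁ = 33.88 kmol.
Outlet amounts (n = n₀ + Σ ν·ξ):
  D: 93.9 − 1(33.88) − 1(4.241) = 55.78
  E: 0 + 1(33.88) = 33.88
  G: 0 + 1(4.241) = 4.241

33.9 kmol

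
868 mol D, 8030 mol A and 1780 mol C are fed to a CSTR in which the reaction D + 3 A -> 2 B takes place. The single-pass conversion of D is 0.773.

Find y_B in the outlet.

D reacted = 0.773 × 868 = 671 mol; ν_D = −1, so ξ = 671/1 = 671 mol.
Outlet amounts (n = n₀ + ν ξ):
  D: 868 − 1(671) = 197
  A: 8030 − 3(671) = 6017
  B: 0 + 2(671) = 1342
  C: 1780 (inert)
Total out = 9336 mol; y_B = 1342 / 9336 = 0.1437.

0.144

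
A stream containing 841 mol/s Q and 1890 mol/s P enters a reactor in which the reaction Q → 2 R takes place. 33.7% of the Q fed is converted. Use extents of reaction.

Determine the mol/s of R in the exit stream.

Q reacted = 0.337 × 841 = 283.4 mol/s; ν_Q = −1, so ξ = 283.4/1 = 283.4 mol/s.
Outlet amounts (n = n₀ + ν ξ):
  Q: 841 − 1(283.4) = 557.6
  R: 0 + 2(283.4) = 566.8
  P: 1890 (inert)

567 mol/s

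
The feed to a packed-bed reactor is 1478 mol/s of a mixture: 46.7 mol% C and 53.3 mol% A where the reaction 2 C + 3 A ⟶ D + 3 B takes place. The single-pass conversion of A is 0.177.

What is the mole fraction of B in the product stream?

A reacted = 0.177 × 787.8 = 139.4 mol/s; ν_A = −3, so ξ = 139.4/3 = 46.48 mol/s.
Outlet amounts (n = n₀ + ν ξ):
  C: 690.2 − 2(46.48) = 597.3
  A: 787.8 − 3(46.48) = 648.3
  D: 0 + 1(46.48) = 46.48
  B: 0 + 3(46.48) = 139.4
Total out = 1432 mol/s; y_B = 139.4 / 1432 = 0.0974.

0.0974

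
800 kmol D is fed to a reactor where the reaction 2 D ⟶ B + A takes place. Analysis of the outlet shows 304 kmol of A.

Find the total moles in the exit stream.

For A: n = n₀ + 1ξ → 304 = 0 + 1ξ, giving ξ = 304 kmol.
Outlet amounts (n = n₀ + ν ξ):
  D: 800 − 2(304) = 192
  B: 0 + 1(304) = 304
  A: 0 + 1(304) = 304
Total out = 192 + 304 + 304 = 800 kmol.

800 kmol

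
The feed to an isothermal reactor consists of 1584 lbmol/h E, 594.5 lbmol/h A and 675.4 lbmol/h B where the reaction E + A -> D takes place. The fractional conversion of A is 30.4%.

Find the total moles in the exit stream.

2670 lbmol/h

A reacted = 0.304 × 594.5 = 180.7 lbmol/h; ν_A = −1, so ξ = 180.7/1 = 180.7 lbmol/h.
Outlet amounts (n = n₀ + ν ξ):
  E: 1584 − 1(180.7) = 1403
  A: 594.5 − 1(180.7) = 413.8
  D: 0 + 1(180.7) = 180.7
  B: 675.4 (inert)
Total out = 1403 + 413.8 + 180.7 + 675.4 = 2673 lbmol/h.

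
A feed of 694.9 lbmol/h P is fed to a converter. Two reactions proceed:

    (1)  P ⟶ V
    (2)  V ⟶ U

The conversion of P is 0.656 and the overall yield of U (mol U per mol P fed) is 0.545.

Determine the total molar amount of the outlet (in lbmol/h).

Conversion of P: P consumed = 1ξ₁ = 0.656 × 694.9 → ξ₁ = 455.9 lbmol/h.
Yield of U: 1ξ₂ / 694.9 = 0.545 → ξ₂ = 378.7 lbmol/h.
Outlet amounts (n = n₀ + Σ ν·ξ):
  P: 694.9 − 1(455.9) = 239
  V: 0 + 1(455.9) − 1(378.7) = 77.13
  U: 0 + 1(378.7) = 378.7
Total out = 239 + 77.13 + 378.7 = 694.9 lbmol/h.

695 lbmol/h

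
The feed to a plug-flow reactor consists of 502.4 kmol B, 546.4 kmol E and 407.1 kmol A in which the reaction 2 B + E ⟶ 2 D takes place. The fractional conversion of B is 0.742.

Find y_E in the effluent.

B reacted = 0.742 × 502.4 = 372.8 kmol; ν_B = −2, so ξ = 372.8/2 = 186.4 kmol.
Outlet amounts (n = n₀ + ν ξ):
  B: 502.4 − 2(186.4) = 129.6
  E: 546.4 − 1(186.4) = 360
  D: 0 + 2(186.4) = 372.8
  A: 407.1 (inert)
Total out = 1270 kmol; y_E = 360 / 1270 = 0.2836.

0.284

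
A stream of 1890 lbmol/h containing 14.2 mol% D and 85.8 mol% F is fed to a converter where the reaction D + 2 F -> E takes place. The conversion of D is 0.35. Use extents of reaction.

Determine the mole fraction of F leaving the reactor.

0.842

D reacted = 0.35 × 268.4 = 93.93 lbmol/h; ν_D = −1, so ξ = 93.93/1 = 93.93 lbmol/h.
Outlet amounts (n = n₀ + ν ξ):
  D: 268.4 − 1(93.93) = 174.4
  F: 1622 − 2(93.93) = 1434
  E: 0 + 1(93.93) = 93.93
Total out = 1702 lbmol/h; y_F = 1434 / 1702 = 0.8423.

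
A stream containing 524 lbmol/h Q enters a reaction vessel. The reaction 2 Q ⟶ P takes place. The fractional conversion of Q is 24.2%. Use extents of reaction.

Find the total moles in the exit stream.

461 lbmol/h

Q reacted = 0.242 × 524 = 126.8 lbmol/h; ν_Q = −2, so ξ = 126.8/2 = 63.4 lbmol/h.
Outlet amounts (n = n₀ + ν ξ):
  Q: 524 − 2(63.4) = 397.2
  P: 0 + 1(63.4) = 63.4
Total out = 397.2 + 63.4 = 460.6 lbmol/h.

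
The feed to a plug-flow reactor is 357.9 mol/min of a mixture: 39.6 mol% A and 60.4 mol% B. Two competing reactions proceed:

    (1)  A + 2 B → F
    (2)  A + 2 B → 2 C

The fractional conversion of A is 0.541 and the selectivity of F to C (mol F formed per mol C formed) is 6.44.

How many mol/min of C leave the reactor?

Conversion of A: A consumed = 0.541 × 141.7 = 76.68 mol/min = 1ξ₁ + 1ξ₂.
Selectivity: 1ξ₁ / (2ξ₂) = 6.44 → ξ₁ = 12.88 ξ₂.
Substitute: (1·12.88 + 1) ξ₂ = 76.68 → ξ₂ = 5.524 mol/min, ξ₁ = 71.15 mol/min.
Outlet amounts (n = n₀ + Σ ν·ξ):
  A: 141.7 − 1(71.15) − 1(5.524) = 65.05
  B: 216.2 − 2(71.15) − 2(5.524) = 62.82
  F: 0 + 1(71.15) = 71.15
  C: 0 + 2(5.524) = 11.05

11 mol/min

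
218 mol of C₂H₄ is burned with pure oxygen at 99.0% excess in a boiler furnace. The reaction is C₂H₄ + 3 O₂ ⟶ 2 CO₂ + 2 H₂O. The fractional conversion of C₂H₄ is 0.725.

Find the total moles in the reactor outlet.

Stoichiometric O₂ = 3 × 218 = 654 mol; O₂ fed = 654 × 1.990 = 1301 mol.
Fuel reacted = 0.725 × 218 → ξ = 158 mol.
Outlet (n = n₀ + ν ξ):
  C₂H₄: 218 − 1(158) = 59.95
  O₂: 1301 − 3(158) = 827.3
  CO₂: 0 + 2(158) = 316.1
  H₂O: 0 + 2(158) = 316.1
Total out = 59.95 + 827.3 + 316.1 + 316.1 = 1519 mol.

1520 mol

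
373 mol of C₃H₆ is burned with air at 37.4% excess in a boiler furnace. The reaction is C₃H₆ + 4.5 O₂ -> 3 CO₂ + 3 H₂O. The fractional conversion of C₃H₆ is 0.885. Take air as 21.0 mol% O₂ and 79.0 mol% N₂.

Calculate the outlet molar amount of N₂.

Stoichiometric O₂ = 4.5 × 373 = 1678 mol; O₂ fed = 1678 × 1.374 = 2306 mol.
N₂ fed = 2306 × 79/21 = 8676 mol.
Fuel reacted = 0.885 × 373 → ξ = 330.1 mol.
Outlet (n = n₀ + ν ξ):
  C₃H₆: 373 − 1(330.1) = 42.89
  O₂: 2306 − 4.5(330.1) = 820.8
  N₂: 8676 (inert)
  CO₂: 0 + 3(330.1) = 990.3
  H₂O: 0 + 3(330.1) = 990.3

8680 mol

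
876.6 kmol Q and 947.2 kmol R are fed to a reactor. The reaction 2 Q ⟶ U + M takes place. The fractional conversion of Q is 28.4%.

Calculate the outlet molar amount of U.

Q reacted = 0.284 × 876.6 = 249 kmol; ν_Q = −2, so ξ = 249/2 = 124.5 kmol.
Outlet amounts (n = n₀ + ν ξ):
  Q: 876.6 − 2(124.5) = 627.6
  U: 0 + 1(124.5) = 124.5
  M: 0 + 1(124.5) = 124.5
  R: 947.2 (inert)

124 kmol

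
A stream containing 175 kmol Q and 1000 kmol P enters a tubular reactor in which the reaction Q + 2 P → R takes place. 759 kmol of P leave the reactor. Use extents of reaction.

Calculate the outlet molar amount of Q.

For P: n = n₀ − 2ξ → 759 = 1000 − 2ξ, giving ξ = 120.5 kmol.
Outlet amounts (n = n₀ + ν ξ):
  Q: 175 − 1(120.5) = 54.5
  P: 1000 − 2(120.5) = 759
  R: 0 + 1(120.5) = 120.5

54.5 kmol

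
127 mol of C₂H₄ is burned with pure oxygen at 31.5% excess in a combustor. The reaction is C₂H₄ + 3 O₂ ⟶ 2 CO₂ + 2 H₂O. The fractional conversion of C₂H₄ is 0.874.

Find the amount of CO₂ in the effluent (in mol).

Stoichiometric O₂ = 3 × 127 = 381 mol; O₂ fed = 381 × 1.315 = 501 mol.
Fuel reacted = 0.874 × 127 → ξ = 111 mol.
Outlet (n = n₀ + ν ξ):
  C₂H₄: 127 − 1(111) = 16
  O₂: 501 − 3(111) = 168
  CO₂: 0 + 2(111) = 222
  H₂O: 0 + 2(111) = 222

222 mol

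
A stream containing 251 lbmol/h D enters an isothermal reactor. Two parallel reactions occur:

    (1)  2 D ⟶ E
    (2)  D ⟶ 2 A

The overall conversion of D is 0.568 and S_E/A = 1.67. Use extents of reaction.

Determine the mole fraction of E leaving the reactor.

Conversion of D: D consumed = 0.568 × 251 = 142.6 lbmol/h = 2ξ₁ + 1ξ₂.
Selectivity: 1ξ₁ / (2ξ₂) = 1.67 → ξ₁ = 3.34 ξ₂.
Substitute: (2·3.34 + 1) ξ₂ = 142.6 → ξ₂ = 18.56 lbmol/h, ξ₁ = 62 lbmol/h.
Outlet amounts (n = n₀ + Σ ν·ξ):
  D: 251 − 2(62) − 1(18.56) = 108.4
  E: 0 + 1(62) = 62
  A: 0 + 2(18.56) = 37.13
Total out = 207.6 lbmol/h; y_E = 62 / 207.6 = 0.2987.

0.299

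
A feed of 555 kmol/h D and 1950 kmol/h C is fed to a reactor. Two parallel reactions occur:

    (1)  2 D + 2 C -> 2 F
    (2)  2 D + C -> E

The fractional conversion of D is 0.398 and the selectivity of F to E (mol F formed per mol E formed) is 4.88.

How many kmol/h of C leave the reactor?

1760 kmol/h

Conversion of D: D consumed = 0.398 × 555 = 220.9 kmol/h = 2ξ₁ + 2ξ₂.
Selectivity: 2ξ₁ / (1ξ₂) = 4.88 → ξ₁ = 2.44 ξ₂.
Substitute: (2·2.44 + 2) ξ₂ = 220.9 → ξ₂ = 32.11 kmol/h, ξ₁ = 78.34 kmol/h.
Outlet amounts (n = n₀ + Σ ν·ξ):
  D: 555 − 2(78.34) − 2(32.11) = 334.1
  C: 1950 − 2(78.34) − 1(32.11) = 1761
  F: 0 + 2(78.34) = 156.7
  E: 0 + 1(32.11) = 32.11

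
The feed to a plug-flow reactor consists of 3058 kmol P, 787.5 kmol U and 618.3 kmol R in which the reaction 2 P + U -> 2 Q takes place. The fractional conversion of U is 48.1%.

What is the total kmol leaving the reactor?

4090 kmol

U reacted = 0.481 × 787.5 = 378.8 kmol; ν_U = −1, so ξ = 378.8/1 = 378.8 kmol.
Outlet amounts (n = n₀ + ν ξ):
  P: 3058 − 2(378.8) = 2300
  U: 787.5 − 1(378.8) = 408.7
  Q: 0 + 2(378.8) = 757.6
  R: 618.3 (inert)
Total out = 2300 + 408.7 + 757.6 + 618.3 = 4085 kmol.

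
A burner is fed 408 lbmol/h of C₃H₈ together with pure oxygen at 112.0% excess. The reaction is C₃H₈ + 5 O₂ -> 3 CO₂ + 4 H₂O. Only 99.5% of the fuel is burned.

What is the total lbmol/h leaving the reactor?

5140 lbmol/h

Stoichiometric O₂ = 5 × 408 = 2040 lbmol/h; O₂ fed = 2040 × 2.120 = 4325 lbmol/h.
Fuel reacted = 0.995 × 408 → ξ = 406 lbmol/h.
Outlet (n = n₀ + ν ξ):
  C₃H₈: 408 − 1(406) = 2.04
  O₂: 4325 − 5(406) = 2295
  CO₂: 0 + 3(406) = 1218
  H₂O: 0 + 4(406) = 1624
Total out = 2.04 + 2295 + 1218 + 1624 = 5139 lbmol/h.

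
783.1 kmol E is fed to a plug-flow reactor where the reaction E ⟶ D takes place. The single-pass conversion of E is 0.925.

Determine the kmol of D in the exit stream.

E reacted = 0.925 × 783.1 = 724.4 kmol; ν_E = −1, so ξ = 724.4/1 = 724.4 kmol.
Outlet amounts (n = n₀ + ν ξ):
  E: 783.1 − 1(724.4) = 58.73
  D: 0 + 1(724.4) = 724.4

724 kmol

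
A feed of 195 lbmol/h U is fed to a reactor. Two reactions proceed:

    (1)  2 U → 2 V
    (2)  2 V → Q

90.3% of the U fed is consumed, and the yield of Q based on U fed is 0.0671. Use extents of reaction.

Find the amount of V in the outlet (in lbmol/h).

150 lbmol/h

Conversion of U: U consumed = 2ξ₁ = 0.903 × 195 → ξ₁ = 88.04 lbmol/h.
Yield of Q: 1ξ₂ / 195 = 0.0671 → ξ₂ = 13.08 lbmol/h.
Outlet amounts (n = n₀ + Σ ν·ξ):
  U: 195 − 2(88.04) = 18.91
  V: 0 + 2(88.04) − 2(13.08) = 149.9
  Q: 0 + 1(13.08) = 13.08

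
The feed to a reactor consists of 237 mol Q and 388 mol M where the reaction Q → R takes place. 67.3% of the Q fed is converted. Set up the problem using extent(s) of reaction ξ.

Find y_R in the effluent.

Q reacted = 0.673 × 237 = 159.5 mol; ν_Q = −1, so ξ = 159.5/1 = 159.5 mol.
Outlet amounts (n = n₀ + ν ξ):
  Q: 237 − 1(159.5) = 77.5
  R: 0 + 1(159.5) = 159.5
  M: 388 (inert)
Total out = 625 mol; y_R = 159.5 / 625 = 0.2552.

0.255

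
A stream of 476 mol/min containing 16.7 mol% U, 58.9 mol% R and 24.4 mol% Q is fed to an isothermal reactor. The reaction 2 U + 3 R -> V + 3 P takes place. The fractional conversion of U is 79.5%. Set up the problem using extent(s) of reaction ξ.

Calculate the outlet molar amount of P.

94.8 mol/min

U reacted = 0.795 × 79.49 = 63.2 mol/min; ν_U = −2, so ξ = 63.2/2 = 31.6 mol/min.
Outlet amounts (n = n₀ + ν ξ):
  U: 79.49 − 2(31.6) = 16.3
  R: 280.4 − 3(31.6) = 185.6
  V: 0 + 1(31.6) = 31.6
  P: 0 + 3(31.6) = 94.79
  Q: 116.1 (inert)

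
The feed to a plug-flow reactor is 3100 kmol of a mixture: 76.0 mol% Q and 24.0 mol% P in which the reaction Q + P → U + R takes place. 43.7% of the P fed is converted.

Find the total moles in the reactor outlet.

3100 kmol

P reacted = 0.437 × 744 = 325.1 kmol; ν_P = −1, so ξ = 325.1/1 = 325.1 kmol.
Outlet amounts (n = n₀ + ν ξ):
  Q: 2356 − 1(325.1) = 2031
  P: 744 − 1(325.1) = 418.9
  U: 0 + 1(325.1) = 325.1
  R: 0 + 1(325.1) = 325.1
Total out = 2031 + 418.9 + 325.1 + 325.1 = 3100 kmol.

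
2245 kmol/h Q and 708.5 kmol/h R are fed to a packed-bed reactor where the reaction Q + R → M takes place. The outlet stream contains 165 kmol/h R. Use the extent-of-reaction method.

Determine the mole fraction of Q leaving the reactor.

0.706

For R: n = n₀ − 1ξ → 165 = 708.5 − 1ξ, giving ξ = 543.5 kmol/h.
Outlet amounts (n = n₀ + ν ξ):
  Q: 2245 − 1(543.5) = 1702
  R: 708.5 − 1(543.5) = 165
  M: 0 + 1(543.5) = 543.5
Total out = 2410 kmol/h; y_Q = 1702 / 2410 = 0.706.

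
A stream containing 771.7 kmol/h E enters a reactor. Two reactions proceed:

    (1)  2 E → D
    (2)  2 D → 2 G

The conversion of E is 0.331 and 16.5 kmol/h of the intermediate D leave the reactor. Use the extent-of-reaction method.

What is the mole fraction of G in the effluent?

0.173

Conversion of E: E consumed = 2ξ₁ = 0.331 × 771.7 → ξ₁ = 127.7 kmol/h.
D balance: n_D = 0 + 1ξ₁ − 2ξ₂ = 16.5 → ξ₂ = (1·127.7 − 16.5)/2 = 55.61 kmol/h.
Outlet amounts (n = n₀ + Σ ν·ξ):
  E: 771.7 − 2(127.7) = 516.3
  D: 0 + 1(127.7) − 2(55.61) = 16.5
  G: 0 + 2(55.61) = 111.2
Total out = 644 kmol/h; y_G = 111.2 / 644 = 0.1727.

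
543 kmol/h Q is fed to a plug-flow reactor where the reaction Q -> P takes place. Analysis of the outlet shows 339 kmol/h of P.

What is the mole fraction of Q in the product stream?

For P: n = n₀ + 1ξ → 339 = 0 + 1ξ, giving ξ = 339 kmol/h.
Outlet amounts (n = n₀ + ν ξ):
  Q: 543 − 1(339) = 204
  P: 0 + 1(339) = 339
Total out = 543 kmol/h; y_Q = 204 / 543 = 0.3757.

0.376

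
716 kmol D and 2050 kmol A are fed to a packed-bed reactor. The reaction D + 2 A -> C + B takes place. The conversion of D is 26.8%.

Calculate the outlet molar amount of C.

192 kmol

D reacted = 0.268 × 716 = 191.9 kmol; ν_D = −1, so ξ = 191.9/1 = 191.9 kmol.
Outlet amounts (n = n₀ + ν ξ):
  D: 716 − 1(191.9) = 524.1
  A: 2050 − 2(191.9) = 1666
  C: 0 + 1(191.9) = 191.9
  B: 0 + 1(191.9) = 191.9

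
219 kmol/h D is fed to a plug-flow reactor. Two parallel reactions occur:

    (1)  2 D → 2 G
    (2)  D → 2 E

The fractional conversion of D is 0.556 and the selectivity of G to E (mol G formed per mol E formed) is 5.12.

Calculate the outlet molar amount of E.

21.7 kmol/h

Conversion of D: D consumed = 0.556 × 219 = 121.8 kmol/h = 2ξ₁ + 1ξ₂.
Selectivity: 2ξ₁ / (2ξ₂) = 5.12 → ξ₁ = 5.12 ξ₂.
Substitute: (2·5.12 + 1) ξ₂ = 121.8 → ξ₂ = 10.83 kmol/h, ξ₁ = 55.47 kmol/h.
Outlet amounts (n = n₀ + Σ ν·ξ):
  D: 219 − 2(55.47) − 1(10.83) = 97.24
  G: 0 + 2(55.47) = 110.9
  E: 0 + 2(10.83) = 21.67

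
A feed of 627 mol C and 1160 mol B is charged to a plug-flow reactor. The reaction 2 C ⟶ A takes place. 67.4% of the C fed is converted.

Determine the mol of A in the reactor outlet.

C reacted = 0.674 × 627 = 422.6 mol; ν_C = −2, so ξ = 422.6/2 = 211.3 mol.
Outlet amounts (n = n₀ + ν ξ):
  C: 627 − 2(211.3) = 204.4
  A: 0 + 1(211.3) = 211.3
  B: 1160 (inert)

211 mol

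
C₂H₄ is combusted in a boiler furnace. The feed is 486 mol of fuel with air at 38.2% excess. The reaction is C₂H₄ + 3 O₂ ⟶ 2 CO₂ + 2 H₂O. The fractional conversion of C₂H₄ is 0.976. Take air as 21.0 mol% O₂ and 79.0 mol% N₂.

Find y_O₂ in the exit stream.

Stoichiometric O₂ = 3 × 486 = 1458 mol; O₂ fed = 1458 × 1.382 = 2015 mol.
N₂ fed = 2015 × 79/21 = 7580 mol.
Fuel reacted = 0.976 × 486 → ξ = 474.3 mol.
Outlet (n = n₀ + ν ξ):
  C₂H₄: 486 − 1(474.3) = 11.66
  O₂: 2015 − 3(474.3) = 591.9
  N₂: 7580 (inert)
  CO₂: 0 + 2(474.3) = 948.7
  H₂O: 0 + 2(474.3) = 948.7
Total out = 10080 mol; y_O₂ = 591.9 / 10080 = 0.05872.

0.0587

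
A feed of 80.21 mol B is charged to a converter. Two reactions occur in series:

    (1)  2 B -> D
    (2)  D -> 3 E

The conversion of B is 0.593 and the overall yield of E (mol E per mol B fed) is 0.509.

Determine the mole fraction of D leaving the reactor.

0.122

Conversion of B: B consumed = 2ξ₁ = 0.593 × 80.21 → ξ₁ = 23.78 mol.
Yield of E: 3ξ₂ / 80.21 = 0.509 → ξ₂ = 13.61 mol.
Outlet amounts (n = n₀ + Σ ν·ξ):
  B: 80.21 − 2(23.78) = 32.65
  D: 0 + 1(23.78) − 1(13.61) = 10.17
  E: 0 + 3(13.61) = 40.83
Total out = 83.65 mol; y_D = 10.17 / 83.65 = 0.1216.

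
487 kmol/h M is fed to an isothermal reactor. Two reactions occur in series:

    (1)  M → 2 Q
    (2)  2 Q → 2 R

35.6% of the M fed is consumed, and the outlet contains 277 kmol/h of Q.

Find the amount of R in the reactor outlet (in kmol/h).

69.7 kmol/h

Conversion of M: M consumed = 1ξ₁ = 0.356 × 487 → ξ₁ = 173.4 kmol/h.
Q balance: n_Q = 0 + 2ξ₁ − 2ξ₂ = 277 → ξ₂ = (2·173.4 − 277)/2 = 34.87 kmol/h.
Outlet amounts (n = n₀ + Σ ν·ξ):
  M: 487 − 1(173.4) = 313.6
  Q: 0 + 2(173.4) − 2(34.87) = 277
  R: 0 + 2(34.87) = 69.74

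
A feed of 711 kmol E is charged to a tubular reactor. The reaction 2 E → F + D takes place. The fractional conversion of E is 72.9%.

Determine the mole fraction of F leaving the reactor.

E reacted = 0.729 × 711 = 518.3 kmol; ν_E = −2, so ξ = 518.3/2 = 259.2 kmol.
Outlet amounts (n = n₀ + ν ξ):
  E: 711 − 2(259.2) = 192.7
  F: 0 + 1(259.2) = 259.2
  D: 0 + 1(259.2) = 259.2
Total out = 711 kmol; y_F = 259.2 / 711 = 0.3645.

0.364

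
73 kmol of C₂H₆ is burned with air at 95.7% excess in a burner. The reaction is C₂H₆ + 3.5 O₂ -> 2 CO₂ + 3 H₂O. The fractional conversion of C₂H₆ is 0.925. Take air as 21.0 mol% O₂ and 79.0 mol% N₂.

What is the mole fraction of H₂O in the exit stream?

0.0814

Stoichiometric O₂ = 3.5 × 73 = 255.5 kmol; O₂ fed = 255.5 × 1.957 = 500 kmol.
N₂ fed = 500 × 79/21 = 1881 kmol.
Fuel reacted = 0.925 × 73 → ξ = 67.53 kmol.
Outlet (n = n₀ + ν ξ):
  C₂H₆: 73 − 1(67.53) = 5.475
  O₂: 500 − 3.5(67.53) = 263.7
  N₂: 1881 (inert)
  CO₂: 0 + 2(67.53) = 135.1
  H₂O: 0 + 3(67.53) = 202.6
Total out = 2488 kmol; y_H₂O = 202.6 / 2488 = 0.08143.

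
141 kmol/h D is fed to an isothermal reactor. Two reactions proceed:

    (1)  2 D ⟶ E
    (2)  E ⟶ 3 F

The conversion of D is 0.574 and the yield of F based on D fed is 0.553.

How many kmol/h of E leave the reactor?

14.5 kmol/h

Conversion of D: D consumed = 2ξ₁ = 0.574 × 141 → ξ₁ = 40.47 kmol/h.
Yield of F: 3ξ₂ / 141 = 0.553 → ξ₂ = 25.99 kmol/h.
Outlet amounts (n = n₀ + Σ ν·ξ):
  D: 141 − 2(40.47) = 60.07
  E: 0 + 1(40.47) − 1(25.99) = 14.48
  F: 0 + 3(25.99) = 77.97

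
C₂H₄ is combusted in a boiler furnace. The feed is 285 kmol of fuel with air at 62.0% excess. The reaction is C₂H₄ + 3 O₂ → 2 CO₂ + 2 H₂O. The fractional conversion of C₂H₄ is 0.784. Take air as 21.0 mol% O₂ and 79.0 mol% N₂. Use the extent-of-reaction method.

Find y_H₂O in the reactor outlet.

0.0649

Stoichiometric O₂ = 3 × 285 = 855 kmol; O₂ fed = 855 × 1.620 = 1385 kmol.
N₂ fed = 1385 × 79/21 = 5211 kmol.
Fuel reacted = 0.784 × 285 → ξ = 223.4 kmol.
Outlet (n = n₀ + ν ξ):
  C₂H₄: 285 − 1(223.4) = 61.56
  O₂: 1385 − 3(223.4) = 714.8
  N₂: 5211 (inert)
  CO₂: 0 + 2(223.4) = 446.9
  H₂O: 0 + 2(223.4) = 446.9
Total out = 6881 kmol; y_H₂O = 446.9 / 6881 = 0.06495.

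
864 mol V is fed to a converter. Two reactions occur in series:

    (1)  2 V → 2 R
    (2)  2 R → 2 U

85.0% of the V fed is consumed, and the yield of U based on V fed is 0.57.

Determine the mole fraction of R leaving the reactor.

Conversion of V: V consumed = 2ξ₁ = 0.85 × 864 → ξ₁ = 367.2 mol.
Yield of U: 2ξ₂ / 864 = 0.57 → ξ₂ = 246.2 mol.
Outlet amounts (n = n₀ + Σ ν·ξ):
  V: 864 − 2(367.2) = 129.6
  R: 0 + 2(367.2) − 2(246.2) = 241.9
  U: 0 + 2(246.2) = 492.5
Total out = 864 mol; y_R = 241.9 / 864 = 0.28.

0.28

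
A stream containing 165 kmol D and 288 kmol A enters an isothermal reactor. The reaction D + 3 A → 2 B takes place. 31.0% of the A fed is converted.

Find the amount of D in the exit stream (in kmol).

135 kmol

A reacted = 0.31 × 288 = 89.28 kmol; ν_A = −3, so ξ = 89.28/3 = 29.76 kmol.
Outlet amounts (n = n₀ + ν ξ):
  D: 165 − 1(29.76) = 135.2
  A: 288 − 3(29.76) = 198.7
  B: 0 + 2(29.76) = 59.52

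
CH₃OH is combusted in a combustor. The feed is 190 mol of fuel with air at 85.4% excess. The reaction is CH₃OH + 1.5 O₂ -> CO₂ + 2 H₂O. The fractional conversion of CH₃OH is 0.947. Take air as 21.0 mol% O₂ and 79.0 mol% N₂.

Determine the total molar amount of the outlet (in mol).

2800 mol

Stoichiometric O₂ = 1.5 × 190 = 285 mol; O₂ fed = 285 × 1.854 = 528.4 mol.
N₂ fed = 528.4 × 79/21 = 1988 mol.
Fuel reacted = 0.947 × 190 → ξ = 179.9 mol.
Outlet (n = n₀ + ν ξ):
  CH₃OH: 190 − 1(179.9) = 10.07
  O₂: 528.4 − 1.5(179.9) = 258.5
  N₂: 1988 (inert)
  CO₂: 0 + 1(179.9) = 179.9
  H₂O: 0 + 2(179.9) = 359.9
Total out = 10.07 + 258.5 + 1988 + 179.9 + 359.9 = 2796 mol.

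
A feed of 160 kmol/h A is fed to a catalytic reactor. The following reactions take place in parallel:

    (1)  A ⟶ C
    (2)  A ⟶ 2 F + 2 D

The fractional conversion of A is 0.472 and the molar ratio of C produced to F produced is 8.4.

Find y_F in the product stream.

Conversion of A: A consumed = 0.472 × 160 = 75.52 kmol/h = 1ξ₁ + 1ξ₂.
Selectivity: 1ξ₁ / (2ξ₂) = 8.4 → ξ₁ = 16.8 ξ₂.
Substitute: (1·16.8 + 1) ξ₂ = 75.52 → ξ₂ = 4.243 kmol/h, ξ₁ = 71.28 kmol/h.
Outlet amounts (n = n₀ + Σ ν·ξ):
  A: 160 − 1(71.28) − 1(4.243) = 84.48
  C: 0 + 1(71.28) = 71.28
  F: 0 + 2(4.243) = 8.485
  D: 0 + 2(4.243) = 8.485
Total out = 172.7 kmol/h; y_F = 8.485 / 172.7 = 0.04913.

0.0491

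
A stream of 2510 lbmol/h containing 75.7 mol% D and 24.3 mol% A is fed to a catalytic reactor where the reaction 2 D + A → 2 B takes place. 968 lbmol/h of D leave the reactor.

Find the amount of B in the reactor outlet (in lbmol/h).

932 lbmol/h

For D: n = n₀ − 2ξ → 968 = 1900 − 2ξ, giving ξ = 466 lbmol/h.
Outlet amounts (n = n₀ + ν ξ):
  D: 1900 − 2(466) = 968
  A: 609.9 − 1(466) = 143.9
  B: 0 + 2(466) = 932.1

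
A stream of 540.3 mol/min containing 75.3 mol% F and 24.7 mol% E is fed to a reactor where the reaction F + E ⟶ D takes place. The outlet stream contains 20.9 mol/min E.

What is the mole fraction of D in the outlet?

0.263

For E: n = n₀ − 1ξ → 20.9 = 133.5 − 1ξ, giving ξ = 112.6 mol/min.
Outlet amounts (n = n₀ + ν ξ):
  F: 406.8 − 1(112.6) = 294.3
  E: 133.5 − 1(112.6) = 20.9
  D: 0 + 1(112.6) = 112.6
Total out = 427.7 mol/min; y_D = 112.6 / 427.7 = 0.2631.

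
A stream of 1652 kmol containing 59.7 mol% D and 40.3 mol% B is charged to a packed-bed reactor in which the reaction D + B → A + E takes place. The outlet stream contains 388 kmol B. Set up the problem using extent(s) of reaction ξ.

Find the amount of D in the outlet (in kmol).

For B: n = n₀ − 1ξ → 388 = 665.8 − 1ξ, giving ξ = 277.8 kmol.
Outlet amounts (n = n₀ + ν ξ):
  D: 986.2 − 1(277.8) = 708.5
  B: 665.8 − 1(277.8) = 388
  A: 0 + 1(277.8) = 277.8
  E: 0 + 1(277.8) = 277.8

708 kmol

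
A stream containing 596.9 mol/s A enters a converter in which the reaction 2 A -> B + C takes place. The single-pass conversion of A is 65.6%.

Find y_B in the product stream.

A reacted = 0.656 × 596.9 = 391.6 mol/s; ν_A = −2, so ξ = 391.6/2 = 195.8 mol/s.
Outlet amounts (n = n₀ + ν ξ):
  A: 596.9 − 2(195.8) = 205.3
  B: 0 + 1(195.8) = 195.8
  C: 0 + 1(195.8) = 195.8
Total out = 596.9 mol/s; y_B = 195.8 / 596.9 = 0.328.

0.328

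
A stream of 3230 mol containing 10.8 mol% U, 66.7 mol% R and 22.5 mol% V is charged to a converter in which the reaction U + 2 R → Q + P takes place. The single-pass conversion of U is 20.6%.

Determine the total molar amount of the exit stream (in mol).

U reacted = 0.206 × 348.8 = 71.86 mol; ν_U = −1, so ξ = 71.86/1 = 71.86 mol.
Outlet amounts (n = n₀ + ν ξ):
  U: 348.8 − 1(71.86) = 277
  R: 2154 − 2(71.86) = 2011
  Q: 0 + 1(71.86) = 71.86
  P: 0 + 1(71.86) = 71.86
  V: 726.8 (inert)
Total out = 277 + 2011 + 71.86 + 71.86 + 726.8 = 3158 mol.

3160 mol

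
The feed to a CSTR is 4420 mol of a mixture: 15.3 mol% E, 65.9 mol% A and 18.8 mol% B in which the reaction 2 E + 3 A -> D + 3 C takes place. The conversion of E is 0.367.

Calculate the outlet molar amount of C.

372 mol

E reacted = 0.367 × 676.3 = 248.2 mol; ν_E = −2, so ξ = 248.2/2 = 124.1 mol.
Outlet amounts (n = n₀ + ν ξ):
  E: 676.3 − 2(124.1) = 428.1
  A: 2913 − 3(124.1) = 2540
  D: 0 + 1(124.1) = 124.1
  C: 0 + 3(124.1) = 372.3
  B: 831 (inert)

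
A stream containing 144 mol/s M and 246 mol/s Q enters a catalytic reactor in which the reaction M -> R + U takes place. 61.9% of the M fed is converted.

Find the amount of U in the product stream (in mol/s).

89.1 mol/s

M reacted = 0.619 × 144 = 89.14 mol/s; ν_M = −1, so ξ = 89.14/1 = 89.14 mol/s.
Outlet amounts (n = n₀ + ν ξ):
  M: 144 − 1(89.14) = 54.86
  R: 0 + 1(89.14) = 89.14
  U: 0 + 1(89.14) = 89.14
  Q: 246 (inert)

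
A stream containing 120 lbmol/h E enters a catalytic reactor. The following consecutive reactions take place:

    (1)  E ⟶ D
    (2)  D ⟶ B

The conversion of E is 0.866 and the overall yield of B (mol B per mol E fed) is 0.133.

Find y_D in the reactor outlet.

Conversion of E: E consumed = 1ξ₁ = 0.866 × 120 → ξ₁ = 103.9 lbmol/h.
Yield of B: 1ξ₂ / 120 = 0.133 → ξ₂ = 15.96 lbmol/h.
Outlet amounts (n = n₀ + Σ ν·ξ):
  E: 120 − 1(103.9) = 16.08
  D: 0 + 1(103.9) − 1(15.96) = 87.96
  B: 0 + 1(15.96) = 15.96
Total out = 120 lbmol/h; y_D = 87.96 / 120 = 0.733.

0.733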